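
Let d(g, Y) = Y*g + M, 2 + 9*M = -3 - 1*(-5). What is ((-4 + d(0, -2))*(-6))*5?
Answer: 120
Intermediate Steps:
M = 0 (M = -2/9 + (-3 - 1*(-5))/9 = -2/9 + (-3 + 5)/9 = -2/9 + (⅑)*2 = -2/9 + 2/9 = 0)
d(g, Y) = Y*g (d(g, Y) = Y*g + 0 = Y*g)
((-4 + d(0, -2))*(-6))*5 = ((-4 - 2*0)*(-6))*5 = ((-4 + 0)*(-6))*5 = -4*(-6)*5 = 24*5 = 120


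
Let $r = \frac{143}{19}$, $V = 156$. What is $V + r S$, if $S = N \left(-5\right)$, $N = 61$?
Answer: $- \frac{40651}{19} \approx -2139.5$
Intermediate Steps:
$r = \frac{143}{19}$ ($r = 143 \cdot \frac{1}{19} = \frac{143}{19} \approx 7.5263$)
$S = -305$ ($S = 61 \left(-5\right) = -305$)
$V + r S = 156 + \frac{143}{19} \left(-305\right) = 156 - \frac{43615}{19} = - \frac{40651}{19}$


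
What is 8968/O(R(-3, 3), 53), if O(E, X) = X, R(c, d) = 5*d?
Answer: 8968/53 ≈ 169.21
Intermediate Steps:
8968/O(R(-3, 3), 53) = 8968/53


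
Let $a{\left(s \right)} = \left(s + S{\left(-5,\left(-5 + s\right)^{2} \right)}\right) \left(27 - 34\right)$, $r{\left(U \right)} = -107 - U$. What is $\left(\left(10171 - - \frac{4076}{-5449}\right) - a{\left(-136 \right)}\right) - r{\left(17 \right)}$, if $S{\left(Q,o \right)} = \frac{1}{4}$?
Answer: $\frac{203661867}{21796} \approx 9344.0$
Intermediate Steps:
$S{\left(Q,o \right)} = \frac{1}{4}$
$a{\left(s \right)} = - \frac{7}{4} - 7 s$ ($a{\left(s \right)} = \left(s + \frac{1}{4}\right) \left(27 - 34\right) = \left(\frac{1}{4} + s\right) \left(-7\right) = - \frac{7}{4} - 7 s$)
$\left(\left(10171 - - \frac{4076}{-5449}\right) - a{\left(-136 \right)}\right) - r{\left(17 \right)} = \left(\left(10171 - - \frac{4076}{-5449}\right) - \left(- \frac{7}{4} - -952\right)\right) - \left(-107 - 17\right) = \left(\left(10171 - \left(-4076\right) \left(- \frac{1}{5449}\right)\right) - \left(- \frac{7}{4} + 952\right)\right) - \left(-107 - 17\right) = \left(\left(10171 - \frac{4076}{5449}\right) - \frac{3801}{4}\right) - -124 = \left(\left(10171 - \frac{4076}{5449}\right) - \frac{3801}{4}\right) + 124 = \left(\frac{55417703}{5449} - \frac{3801}{4}\right) + 124 = \frac{200959163}{21796} + 124 = \frac{203661867}{21796}$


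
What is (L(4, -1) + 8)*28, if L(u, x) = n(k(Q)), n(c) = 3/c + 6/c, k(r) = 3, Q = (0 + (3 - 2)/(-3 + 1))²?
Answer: 308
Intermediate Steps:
Q = ¼ (Q = (0 + 1/(-2))² = (0 + 1*(-½))² = (0 - ½)² = (-½)² = ¼ ≈ 0.25000)
n(c) = 9/c
L(u, x) = 3 (L(u, x) = 9/3 = 9*(⅓) = 3)
(L(4, -1) + 8)*28 = (3 + 8)*28 = 11*28 = 308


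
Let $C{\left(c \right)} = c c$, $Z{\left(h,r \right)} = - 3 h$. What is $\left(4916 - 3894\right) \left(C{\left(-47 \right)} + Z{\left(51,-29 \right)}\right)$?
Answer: $2101232$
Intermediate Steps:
$C{\left(c \right)} = c^{2}$
$\left(4916 - 3894\right) \left(C{\left(-47 \right)} + Z{\left(51,-29 \right)}\right) = \left(4916 - 3894\right) \left(\left(-47\right)^{2} - 153\right) = 1022 \left(2209 - 153\right) = 1022 \cdot 2056 = 2101232$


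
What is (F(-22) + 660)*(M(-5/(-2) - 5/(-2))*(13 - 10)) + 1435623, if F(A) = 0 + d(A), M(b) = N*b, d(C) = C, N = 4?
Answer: 1473903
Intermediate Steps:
M(b) = 4*b
F(A) = A (F(A) = 0 + A = A)
(F(-22) + 660)*(M(-5/(-2) - 5/(-2))*(13 - 10)) + 1435623 = (-22 + 660)*((4*(-5/(-2) - 5/(-2)))*(13 - 10)) + 1435623 = 638*((4*(-5*(-1/2) - 5*(-1/2)))*3) + 1435623 = 638*((4*(5/2 + 5/2))*3) + 1435623 = 638*((4*5)*3) + 1435623 = 638*(20*3) + 1435623 = 638*60 + 1435623 = 38280 + 1435623 = 1473903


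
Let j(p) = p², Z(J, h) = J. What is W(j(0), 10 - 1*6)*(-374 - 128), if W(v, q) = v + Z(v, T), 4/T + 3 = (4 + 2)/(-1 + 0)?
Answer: 0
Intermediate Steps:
T = -4/9 (T = 4/(-3 + (4 + 2)/(-1 + 0)) = 4/(-3 + 6/(-1)) = 4/(-3 + 6*(-1)) = 4/(-3 - 6) = 4/(-9) = 4*(-⅑) = -4/9 ≈ -0.44444)
W(v, q) = 2*v (W(v, q) = v + v = 2*v)
W(j(0), 10 - 1*6)*(-374 - 128) = (2*0²)*(-374 - 128) = (2*0)*(-502) = 0*(-502) = 0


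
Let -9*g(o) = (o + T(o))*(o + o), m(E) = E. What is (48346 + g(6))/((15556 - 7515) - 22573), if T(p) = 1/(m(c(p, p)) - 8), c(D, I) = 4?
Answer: -145015/43596 ≈ -3.3263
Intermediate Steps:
T(p) = -1/4 (T(p) = 1/(4 - 8) = 1/(-4) = -1/4)
g(o) = -2*o*(-1/4 + o)/9 (g(o) = -(o - 1/4)*(o + o)/9 = -(-1/4 + o)*2*o/9 = -2*o*(-1/4 + o)/9)
(48346 + g(6))/((15556 - 7515) - 22573) = (48346 + (1/18)*6*(1 - 4*6))/((15556 - 7515) - 22573) = (48346 + (1/18)*6*(1 - 24))/(8041 - 22573) = (48346 + (1/18)*6*(-23))/(-14532) = (48346 - 23/3)*(-1/14532) = (145015/3)*(-1/14532) = -145015/43596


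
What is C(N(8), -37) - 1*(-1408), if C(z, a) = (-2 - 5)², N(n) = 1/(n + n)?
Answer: 1457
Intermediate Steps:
N(n) = 1/(2*n)
C(z, a) = 49 (C(z, a) = (-7)² = 49)
C(N(8), -37) - 1*(-1408) = 49 - 1*(-1408) = 49 + 1408 = 1457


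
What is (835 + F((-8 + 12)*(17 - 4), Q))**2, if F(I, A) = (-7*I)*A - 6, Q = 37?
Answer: 159744321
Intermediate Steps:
F(I, A) = -6 - 7*A*I (F(I, A) = -7*A*I - 6 = -6 - 7*A*I)
(835 + F((-8 + 12)*(17 - 4), Q))**2 = (835 + (-6 - 7*37*(-8 + 12)*(17 - 4)))**2 = (835 + (-6 - 7*37*4*13))**2 = (835 + (-6 - 7*37*52))**2 = (835 + (-6 - 13468))**2 = (835 - 13474)**2 = (-12639)**2 = 159744321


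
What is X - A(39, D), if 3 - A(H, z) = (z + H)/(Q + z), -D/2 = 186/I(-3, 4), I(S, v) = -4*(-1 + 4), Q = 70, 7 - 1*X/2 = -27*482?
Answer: 2630009/101 ≈ 26040.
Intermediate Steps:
X = 26042 (X = 14 - (-54)*482 = 14 - 2*(-13014) = 14 + 26028 = 26042)
I(S, v) = -12 (I(S, v) = -4*3 = -12)
D = 31 (D = -372/(-12) = -372*(-1)/12 = -2*(-31/2) = 31)
A(H, z) = 3 - (H + z)/(70 + z) (A(H, z) = 3 - (z + H)/(70 + z) = 3 - (H + z)/(70 + z))
X - A(39, D) = 26042 - (210 - 1*39 + 2*31)/(70 + 31) = 26042 - (210 - 39 + 62)/101 = 26042 - 233/101 = 2630009/101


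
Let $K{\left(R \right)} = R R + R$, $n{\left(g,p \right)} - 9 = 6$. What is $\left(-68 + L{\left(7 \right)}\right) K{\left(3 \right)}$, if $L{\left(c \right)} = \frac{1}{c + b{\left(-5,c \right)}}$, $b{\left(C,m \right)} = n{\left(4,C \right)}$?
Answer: $- \frac{8970}{11} \approx -815.45$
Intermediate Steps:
$n{\left(g,p \right)} = 15$ ($n{\left(g,p \right)} = 9 + 6 = 15$)
$b{\left(C,m \right)} = 15$
$L{\left(c \right)} = \frac{1}{15 + c}$ ($L{\left(c \right)} = \frac{1}{c + 15} = \frac{1}{15 + c}$)
$K{\left(R \right)} = R + R^{2}$ ($K{\left(R \right)} = R^{2} + R = R + R^{2}$)
$\left(-68 + L{\left(7 \right)}\right) K{\left(3 \right)} = \left(-68 + \frac{1}{15 + 7}\right) 3 \left(1 + 3\right) = \left(-68 + \frac{1}{22}\right) 3 \cdot 4 = \left(-68 + \frac{1}{22}\right) 12 = \left(- \frac{1495}{22}\right) 12 = - \frac{8970}{11}$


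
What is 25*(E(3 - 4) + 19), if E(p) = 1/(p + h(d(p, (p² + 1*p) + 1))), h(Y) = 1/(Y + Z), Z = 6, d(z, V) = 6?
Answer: 4925/11 ≈ 447.73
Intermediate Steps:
h(Y) = 1/(6 + Y) (h(Y) = 1/(Y + 6) = 1/(6 + Y))
E(p) = 1/(1/12 + p) (E(p) = 1/(p + 1/(6 + 6)) = 1/(p + 1/12) = 1/(1/12 + p))
25*(E(3 - 4) + 19) = 25*(12/(1 + 12*(3 - 4)) + 19) = 25*(12/(1 + 12*(-1)) + 19) = 25*(12/(1 - 12) + 19) = 25*(12/(-11) + 19) = 25*(12*(-1/11) + 19) = 25*(-12/11 + 19) = 25*(197/11) = 4925/11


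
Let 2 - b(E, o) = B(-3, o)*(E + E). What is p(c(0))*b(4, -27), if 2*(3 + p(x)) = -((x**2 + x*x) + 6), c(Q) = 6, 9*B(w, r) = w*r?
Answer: 2940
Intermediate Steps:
B(w, r) = r*w/9 (B(w, r) = (w*r)/9 = (r*w)/9 = r*w/9)
b(E, o) = 2 + 2*E*o/3 (b(E, o) = 2 - (1/9)*o*(-3)*(E + E) = 2 - (-o/3)*2*E = 2 - (-2)*E*o/3 = 2 + 2*E*o/3)
p(x) = -6 - x**2 (p(x) = -3 + (-((x**2 + x*x) + 6))/2 = -3 + (-((x**2 + x**2) + 6))/2 = -3 + (-(2*x**2 + 6))/2 = -3 + (-(6 + 2*x**2))/2 = -3 + (-6 - 2*x**2)/2 = -3 + (-3 - x**2) = -6 - x**2)
p(c(0))*b(4, -27) = (-6 - 1*6**2)*(2 + (2/3)*4*(-27)) = (-6 - 1*36)*(2 - 72) = (-6 - 36)*(-70) = -42*(-70) = 2940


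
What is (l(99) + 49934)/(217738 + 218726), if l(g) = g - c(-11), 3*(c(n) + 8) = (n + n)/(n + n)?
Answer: 10723/93528 ≈ 0.11465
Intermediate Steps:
c(n) = -23/3 (c(n) = -8 + ((n + n)/(n + n))/3 = -8 + ((2*n)/((2*n)))/3 = -8 + ((2*n)*(1/(2*n)))/3 = -8 + (⅓)*1 = -8 + ⅓ = -23/3)
l(g) = 23/3 + g (l(g) = g - 1*(-23/3) = g + 23/3 = 23/3 + g)
(l(99) + 49934)/(217738 + 218726) = ((23/3 + 99) + 49934)/(217738 + 218726) = (320/3 + 49934)/436464 = (150122/3)*(1/436464) = 10723/93528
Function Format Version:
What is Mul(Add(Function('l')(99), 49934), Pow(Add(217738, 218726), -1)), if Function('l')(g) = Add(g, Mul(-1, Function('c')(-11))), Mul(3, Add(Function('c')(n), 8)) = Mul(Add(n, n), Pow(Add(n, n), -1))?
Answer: Rational(10723, 93528) ≈ 0.11465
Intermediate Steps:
Function('c')(n) = Rational(-23, 3) (Function('c')(n) = Add(-8, Mul(Rational(1, 3), Mul(Add(n, n), Pow(Add(n, n), -1)))) = Add(-8, Mul(Rational(1, 3), Mul(Mul(2, n), Pow(Mul(2, n), -1)))) = Add(-8, Mul(Rational(1, 3), Mul(Mul(2, n), Mul(Rational(1, 2), Pow(n, -1))))) = Add(-8, Mul(Rational(1, 3), 1)) = Add(-8, Rational(1, 3)) = Rational(-23, 3))
Function('l')(g) = Add(Rational(23, 3), g) (Function('l')(g) = Add(g, Mul(-1, Rational(-23, 3))) = Add(g, Rational(23, 3)) = Add(Rational(23, 3), g))
Mul(Add(Function('l')(99), 49934), Pow(Add(217738, 218726), -1)) = Mul(Add(Add(Rational(23, 3), 99), 49934), Pow(Add(217738, 218726), -1)) = Mul(Add(Rational(320, 3), 49934), Pow(436464, -1)) = Mul(Rational(150122, 3), Rational(1, 436464)) = Rational(10723, 93528)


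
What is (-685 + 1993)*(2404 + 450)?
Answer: 3733032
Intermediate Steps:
(-685 + 1993)*(2404 + 450) = 1308*2854 = 3733032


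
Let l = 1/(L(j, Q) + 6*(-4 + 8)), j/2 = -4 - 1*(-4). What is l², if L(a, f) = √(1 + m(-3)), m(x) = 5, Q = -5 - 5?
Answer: (24 + √6)⁻² ≈ 0.0014294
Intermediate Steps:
Q = -10
j = 0 (j = 2*(-4 - 1*(-4)) = 2*(-4 + 4) = 2*0 = 0)
L(a, f) = √6 (L(a, f) = √(1 + 5) = √6)
l = 1/(24 + √6) (l = 1/(√6 + 6*(-4 + 8)) = 1/(√6 + 6*4) = 1/(√6 + 24) = 1/(24 + √6) ≈ 0.037808)
l² = (4/95 - √6/570)²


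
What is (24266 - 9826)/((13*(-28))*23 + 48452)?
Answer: 361/1002 ≈ 0.36028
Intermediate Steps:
(24266 - 9826)/((13*(-28))*23 + 48452) = 14440/(-364*23 + 48452) = 14440/(-8372 + 48452) = 14440/40080 = 14440*(1/40080) = 361/1002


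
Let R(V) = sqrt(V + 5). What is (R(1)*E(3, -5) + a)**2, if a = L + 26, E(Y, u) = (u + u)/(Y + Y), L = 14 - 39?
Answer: 53/3 - 10*sqrt(6)/3 ≈ 9.5017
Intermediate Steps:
L = -25
R(V) = sqrt(5 + V)
E(Y, u) = u/Y (E(Y, u) = (2*u)/((2*Y)) = (2*u)*(1/(2*Y)) = u/Y)
a = 1 (a = -25 + 26 = 1)
(R(1)*E(3, -5) + a)**2 = (sqrt(5 + 1)*(-5/3) + 1)**2 = (sqrt(6)*(-5*1/3) + 1)**2 = (sqrt(6)*(-5/3) + 1)**2 = (-5*sqrt(6)/3 + 1)**2 = (1 - 5*sqrt(6)/3)**2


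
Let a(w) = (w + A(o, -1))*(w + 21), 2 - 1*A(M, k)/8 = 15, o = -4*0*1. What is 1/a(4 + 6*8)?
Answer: -1/3796 ≈ -0.00026344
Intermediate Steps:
o = 0 (o = 0*1 = 0)
A(M, k) = -104 (A(M, k) = 16 - 8*15 = 16 - 120 = -104)
a(w) = (-104 + w)*(21 + w) (a(w) = (w - 104)*(w + 21) = (-104 + w)*(21 + w))
1/a(4 + 6*8) = 1/(-2184 + (4 + 6*8)² - 83*(4 + 6*8)) = 1/(-2184 + (4 + 48)² - 83*(4 + 48)) = 1/(-2184 + 52² - 83*52) = 1/(-2184 + 2704 - 4316) = 1/(-3796) = -1/3796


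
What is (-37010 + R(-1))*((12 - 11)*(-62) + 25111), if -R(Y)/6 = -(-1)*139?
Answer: -947954356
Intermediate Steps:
R(Y) = -834 (R(Y) = -(-6)*(-1*139) = -(-6)*(-139) = -6*139 = -834)
(-37010 + R(-1))*((12 - 11)*(-62) + 25111) = (-37010 - 834)*((12 - 11)*(-62) + 25111) = -37844*(1*(-62) + 25111) = -37844*(-62 + 25111) = -37844*25049 = -947954356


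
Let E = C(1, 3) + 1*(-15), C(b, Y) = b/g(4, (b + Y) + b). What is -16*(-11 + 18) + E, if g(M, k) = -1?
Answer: -128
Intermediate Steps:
C(b, Y) = -b (C(b, Y) = b/(-1) = b*(-1) = -b)
E = -16 (E = -1*1 + 1*(-15) = -1 - 15 = -16)
-16*(-11 + 18) + E = -16*(-11 + 18) - 16 = -16*7 - 16 = -112 - 16 = -128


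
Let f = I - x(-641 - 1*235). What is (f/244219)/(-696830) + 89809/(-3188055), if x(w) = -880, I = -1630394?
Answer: -1527842212602266/54254041280667735 ≈ -0.028161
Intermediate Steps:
f = -1629514 (f = -1630394 - 1*(-880) = -1630394 + 880 = -1629514)
(f/244219)/(-696830) + 89809/(-3188055) = -1629514/244219/(-696830) + 89809/(-3188055) = -1629514*1/244219*(-1/696830) + 89809*(-1/3188055) = -1629514/244219*(-1/696830) - 89809/3188055 = 814757/85089562885 - 89809/3188055 = -1527842212602266/54254041280667735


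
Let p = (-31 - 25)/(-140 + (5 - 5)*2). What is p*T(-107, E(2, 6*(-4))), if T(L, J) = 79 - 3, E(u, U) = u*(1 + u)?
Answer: 152/5 ≈ 30.400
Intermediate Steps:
T(L, J) = 76
p = ⅖ (p = -56/(-140 + 0*2) = -56/(-140 + 0) = -56/(-140) = -56*(-1/140) = ⅖ ≈ 0.40000)
p*T(-107, E(2, 6*(-4))) = (⅖)*76 = 152/5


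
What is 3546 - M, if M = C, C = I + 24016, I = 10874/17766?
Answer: -181840447/8883 ≈ -20471.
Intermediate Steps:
I = 5437/8883 (I = 10874*(1/17766) = 5437/8883 ≈ 0.61207)
C = 213339565/8883 (C = 5437/8883 + 24016 = 213339565/8883 ≈ 24017.)
M = 213339565/8883 ≈ 24017.
3546 - M = 3546 - 1*213339565/8883 = 3546 - 213339565/8883 = -181840447/8883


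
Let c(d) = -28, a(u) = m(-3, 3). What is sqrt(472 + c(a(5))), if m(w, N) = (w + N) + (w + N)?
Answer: 2*sqrt(111) ≈ 21.071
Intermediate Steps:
m(w, N) = 2*N + 2*w (m(w, N) = (N + w) + (N + w) = 2*N + 2*w)
a(u) = 0 (a(u) = 2*3 + 2*(-3) = 6 - 6 = 0)
sqrt(472 + c(a(5))) = sqrt(472 - 28) = sqrt(444) = 2*sqrt(111)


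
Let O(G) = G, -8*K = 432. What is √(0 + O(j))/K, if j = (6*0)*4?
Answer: 0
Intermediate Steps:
K = -54 (K = -⅛*432 = -54)
j = 0 (j = 0*4 = 0)
√(0 + O(j))/K = √(0 + 0)/(-54) = -√0/54 = -1/54*0 = 0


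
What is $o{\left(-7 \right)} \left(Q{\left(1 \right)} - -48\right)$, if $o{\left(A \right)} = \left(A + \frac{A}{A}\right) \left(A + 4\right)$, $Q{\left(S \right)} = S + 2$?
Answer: $918$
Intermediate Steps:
$Q{\left(S \right)} = 2 + S$
$o{\left(A \right)} = \left(1 + A\right) \left(4 + A\right)$ ($o{\left(A \right)} = \left(A + 1\right) \left(4 + A\right) = \left(1 + A\right) \left(4 + A\right)$)
$o{\left(-7 \right)} \left(Q{\left(1 \right)} - -48\right) = \left(4 + \left(-7\right)^{2} + 5 \left(-7\right)\right) \left(\left(2 + 1\right) - -48\right) = \left(4 + 49 - 35\right) \left(3 + 48\right) = 18 \cdot 51 = 918$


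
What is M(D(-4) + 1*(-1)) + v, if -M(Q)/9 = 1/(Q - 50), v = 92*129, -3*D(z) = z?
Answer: 1768359/149 ≈ 11868.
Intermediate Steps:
D(z) = -z/3
v = 11868
M(Q) = -9/(-50 + Q) (M(Q) = -9/(Q - 50) = -9/(-50 + Q))
M(D(-4) + 1*(-1)) + v = -9/(-50 + (-⅓*(-4) + 1*(-1))) + 11868 = -9/(-50 + (4/3 - 1)) + 11868 = -9/(-50 + ⅓) + 11868 = -9/(-149/3) + 11868 = -9*(-3/149) + 11868 = 27/149 + 11868 = 1768359/149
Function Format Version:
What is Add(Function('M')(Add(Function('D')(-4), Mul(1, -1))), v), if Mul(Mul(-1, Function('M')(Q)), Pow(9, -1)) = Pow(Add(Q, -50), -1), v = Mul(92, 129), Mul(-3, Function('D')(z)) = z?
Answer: Rational(1768359, 149) ≈ 11868.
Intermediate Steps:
Function('D')(z) = Mul(Rational(-1, 3), z)
v = 11868
Function('M')(Q) = Mul(-9, Pow(Add(-50, Q), -1)) (Function('M')(Q) = Mul(-9, Pow(Add(Q, -50), -1)) = Mul(-9, Pow(Add(-50, Q), -1)))
Add(Function('M')(Add(Function('D')(-4), Mul(1, -1))), v) = Add(Mul(-9, Pow(Add(-50, Add(Mul(Rational(-1, 3), -4), Mul(1, -1))), -1)), 11868) = Add(Mul(-9, Pow(Add(-50, Add(Rational(4, 3), -1)), -1)), 11868) = Add(Mul(-9, Pow(Add(-50, Rational(1, 3)), -1)), 11868) = Add(Mul(-9, Pow(Rational(-149, 3), -1)), 11868) = Add(Mul(-9, Rational(-3, 149)), 11868) = Add(Rational(27, 149), 11868) = Rational(1768359, 149)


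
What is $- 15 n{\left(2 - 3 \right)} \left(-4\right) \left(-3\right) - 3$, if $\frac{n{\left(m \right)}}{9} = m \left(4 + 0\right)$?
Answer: $6477$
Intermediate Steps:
$n{\left(m \right)} = 36 m$ ($n{\left(m \right)} = 9 m \left(4 + 0\right) = 9 m 4 = 9 \cdot 4 m = 36 m$)
$- 15 n{\left(2 - 3 \right)} \left(-4\right) \left(-3\right) - 3 = - 15 \cdot 36 \left(2 - 3\right) \left(-4\right) \left(-3\right) - 3 = - 15 \cdot 36 \left(-1\right) \left(-4\right) \left(-3\right) - 3 = - 15 \left(-36\right) \left(-4\right) \left(-3\right) - 3 = - 15 \cdot 144 \left(-3\right) - 3 = \left(-15\right) \left(-432\right) - 3 = 6480 - 3 = 6477$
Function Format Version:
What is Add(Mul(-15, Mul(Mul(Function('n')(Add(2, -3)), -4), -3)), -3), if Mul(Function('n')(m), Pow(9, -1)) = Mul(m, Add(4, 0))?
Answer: 6477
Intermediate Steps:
Function('n')(m) = Mul(36, m) (Function('n')(m) = Mul(9, Mul(m, Add(4, 0))) = Mul(9, Mul(m, 4)) = Mul(9, Mul(4, m)) = Mul(36, m))
Add(Mul(-15, Mul(Mul(Function('n')(Add(2, -3)), -4), -3)), -3) = Add(Mul(-15, Mul(Mul(Mul(36, Add(2, -3)), -4), -3)), -3) = Add(Mul(-15, Mul(Mul(Mul(36, -1), -4), -3)), -3) = Add(Mul(-15, Mul(Mul(-36, -4), -3)), -3) = Add(Mul(-15, Mul(144, -3)), -3) = Add(Mul(-15, -432), -3) = Add(6480, -3) = 6477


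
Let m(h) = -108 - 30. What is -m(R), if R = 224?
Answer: 138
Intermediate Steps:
m(h) = -138
-m(R) = -1*(-138) = 138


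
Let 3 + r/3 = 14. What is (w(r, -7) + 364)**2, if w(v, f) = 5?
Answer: 136161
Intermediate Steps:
r = 33 (r = -9 + 3*14 = -9 + 42 = 33)
(w(r, -7) + 364)**2 = (5 + 364)**2 = 369**2 = 136161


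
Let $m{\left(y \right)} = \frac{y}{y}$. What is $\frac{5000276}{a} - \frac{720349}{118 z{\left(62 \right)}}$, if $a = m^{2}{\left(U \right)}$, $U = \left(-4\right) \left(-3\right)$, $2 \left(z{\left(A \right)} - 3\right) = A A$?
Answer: $\frac{162258853293}{32450} \approx 5.0003 \cdot 10^{6}$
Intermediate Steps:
$z{\left(A \right)} = 3 + \frac{A^{2}}{2}$ ($z{\left(A \right)} = 3 + \frac{A A}{2} = 3 + \frac{A^{2}}{2}$)
$U = 12$
$m{\left(y \right)} = 1$
$a = 1$ ($a = 1^{2} = 1$)
$\frac{5000276}{a} - \frac{720349}{118 z{\left(62 \right)}} = \frac{5000276}{1} - \frac{720349}{118 \left(3 + \frac{62^{2}}{2}\right)} = 5000276 \cdot 1 - \frac{720349}{118 \left(3 + \frac{1}{2} \cdot 3844\right)} = 5000276 - \frac{720349}{118 \left(3 + 1922\right)} = 5000276 - \frac{720349}{118 \cdot 1925} = 5000276 - \frac{720349}{227150} = 5000276 - \frac{102907}{32450} = \frac{162258853293}{32450}$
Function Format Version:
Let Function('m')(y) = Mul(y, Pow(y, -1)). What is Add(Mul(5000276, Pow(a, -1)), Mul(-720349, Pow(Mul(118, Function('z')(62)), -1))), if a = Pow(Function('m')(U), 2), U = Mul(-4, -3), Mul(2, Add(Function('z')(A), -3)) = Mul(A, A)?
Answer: Rational(162258853293, 32450) ≈ 5.0003e+6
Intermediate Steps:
Function('z')(A) = Add(3, Mul(Rational(1, 2), Pow(A, 2))) (Function('z')(A) = Add(3, Mul(Rational(1, 2), Mul(A, A))) = Add(3, Mul(Rational(1, 2), Pow(A, 2))))
U = 12
Function('m')(y) = 1
a = 1 (a = Pow(1, 2) = 1)
Add(Mul(5000276, Pow(a, -1)), Mul(-720349, Pow(Mul(118, Function('z')(62)), -1))) = Add(Mul(5000276, Pow(1, -1)), Mul(-720349, Pow(Mul(118, Add(3, Mul(Rational(1, 2), Pow(62, 2)))), -1))) = Add(Mul(5000276, 1), Mul(-720349, Pow(Mul(118, Add(3, Mul(Rational(1, 2), 3844))), -1))) = Add(5000276, Mul(-720349, Pow(Mul(118, Add(3, 1922)), -1))) = Add(5000276, Mul(-720349, Pow(Mul(118, 1925), -1))) = Add(5000276, Mul(-720349, Pow(227150, -1))) = Add(5000276, Mul(-720349, Rational(1, 227150))) = Add(5000276, Rational(-102907, 32450)) = Rational(162258853293, 32450)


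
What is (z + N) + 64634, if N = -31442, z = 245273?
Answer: 278465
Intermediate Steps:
(z + N) + 64634 = (245273 - 31442) + 64634 = 213831 + 64634 = 278465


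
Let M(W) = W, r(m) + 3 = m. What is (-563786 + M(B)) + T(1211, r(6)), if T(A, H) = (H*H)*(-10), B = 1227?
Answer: -562649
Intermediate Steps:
r(m) = -3 + m
T(A, H) = -10*H**2 (T(A, H) = H**2*(-10) = -10*H**2)
(-563786 + M(B)) + T(1211, r(6)) = (-563786 + 1227) - 10*(-3 + 6)**2 = -562559 - 10*3**2 = -562559 - 10*9 = -562559 - 90 = -562649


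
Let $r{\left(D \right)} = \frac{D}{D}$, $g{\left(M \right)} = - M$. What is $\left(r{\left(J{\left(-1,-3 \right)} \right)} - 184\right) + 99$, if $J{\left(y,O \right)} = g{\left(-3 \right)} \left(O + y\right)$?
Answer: $-84$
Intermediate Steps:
$J{\left(y,O \right)} = 3 O + 3 y$ ($J{\left(y,O \right)} = \left(-1\right) \left(-3\right) \left(O + y\right) = 3 \left(O + y\right) = 3 O + 3 y$)
$r{\left(D \right)} = 1$
$\left(r{\left(J{\left(-1,-3 \right)} \right)} - 184\right) + 99 = \left(1 - 184\right) + 99 = -183 + 99 = -84$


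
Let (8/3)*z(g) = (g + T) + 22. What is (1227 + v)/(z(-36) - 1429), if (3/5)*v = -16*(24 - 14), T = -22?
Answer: -5762/8655 ≈ -0.66574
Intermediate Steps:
v = -800/3 (v = 5*(-16*(24 - 14))/3 = 5*(-16*10)/3 = (5/3)*(-160) = -800/3 ≈ -266.67)
z(g) = 3*g/8 (z(g) = 3*((g - 22) + 22)/8 = 3*((-22 + g) + 22)/8 = 3*g/8)
(1227 + v)/(z(-36) - 1429) = (1227 - 800/3)/((3/8)*(-36) - 1429) = 2881/(3*(-27/2 - 1429)) = 2881/(3*(-2885/2)) = (2881/3)*(-2/2885) = -5762/8655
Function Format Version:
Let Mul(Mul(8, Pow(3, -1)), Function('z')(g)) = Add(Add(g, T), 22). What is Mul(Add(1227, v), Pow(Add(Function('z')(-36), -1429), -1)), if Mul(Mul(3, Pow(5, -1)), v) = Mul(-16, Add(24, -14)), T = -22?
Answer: Rational(-5762, 8655) ≈ -0.66574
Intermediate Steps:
v = Rational(-800, 3) (v = Mul(Rational(5, 3), Mul(-16, Add(24, -14))) = Mul(Rational(5, 3), Mul(-16, 10)) = Mul(Rational(5, 3), -160) = Rational(-800, 3) ≈ -266.67)
Function('z')(g) = Mul(Rational(3, 8), g) (Function('z')(g) = Mul(Rational(3, 8), Add(Add(g, -22), 22)) = Mul(Rational(3, 8), Add(Add(-22, g), 22)) = Mul(Rational(3, 8), g))
Mul(Add(1227, v), Pow(Add(Function('z')(-36), -1429), -1)) = Mul(Add(1227, Rational(-800, 3)), Pow(Add(Mul(Rational(3, 8), -36), -1429), -1)) = Mul(Rational(2881, 3), Pow(Add(Rational(-27, 2), -1429), -1)) = Mul(Rational(2881, 3), Pow(Rational(-2885, 2), -1)) = Mul(Rational(2881, 3), Rational(-2, 2885)) = Rational(-5762, 8655)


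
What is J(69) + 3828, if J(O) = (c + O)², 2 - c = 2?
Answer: 8589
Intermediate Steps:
c = 0 (c = 2 - 1*2 = 2 - 2 = 0)
J(O) = O² (J(O) = (0 + O)² = O²)
J(69) + 3828 = 69² + 3828 = 4761 + 3828 = 8589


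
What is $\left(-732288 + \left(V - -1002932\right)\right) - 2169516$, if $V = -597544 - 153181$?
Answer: $-2649597$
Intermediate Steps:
$V = -750725$ ($V = -597544 - 153181 = -750725$)
$\left(-732288 + \left(V - -1002932\right)\right) - 2169516 = \left(-732288 - -252207\right) - 2169516 = \left(-732288 + \left(-750725 + 1002932\right)\right) - 2169516 = \left(-732288 + 252207\right) - 2169516 = -480081 - 2169516 = -2649597$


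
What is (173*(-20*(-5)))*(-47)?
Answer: -813100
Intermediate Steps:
(173*(-20*(-5)))*(-47) = (173*100)*(-47) = 17300*(-47) = -813100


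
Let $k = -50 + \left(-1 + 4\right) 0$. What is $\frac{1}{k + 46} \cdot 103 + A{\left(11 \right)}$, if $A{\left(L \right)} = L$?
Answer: $- \frac{59}{4} \approx -14.75$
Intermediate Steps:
$k = -50$ ($k = -50 + 3 \cdot 0 = -50 + 0 = -50$)
$\frac{1}{k + 46} \cdot 103 + A{\left(11 \right)} = \frac{1}{-50 + 46} \cdot 103 + 11 = \frac{1}{-4} \cdot 103 + 11 = \left(- \frac{1}{4}\right) 103 + 11 = - \frac{103}{4} + 11 = - \frac{59}{4}$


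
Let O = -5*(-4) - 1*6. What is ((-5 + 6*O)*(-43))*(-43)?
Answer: 146071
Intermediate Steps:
O = 14 (O = 20 - 6 = 14)
((-5 + 6*O)*(-43))*(-43) = ((-5 + 6*14)*(-43))*(-43) = ((-5 + 84)*(-43))*(-43) = (79*(-43))*(-43) = -3397*(-43) = 146071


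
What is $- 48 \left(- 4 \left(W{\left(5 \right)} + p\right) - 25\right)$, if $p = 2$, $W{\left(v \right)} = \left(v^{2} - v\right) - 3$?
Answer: $4848$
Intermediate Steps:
$W{\left(v \right)} = -3 + v^{2} - v$
$- 48 \left(- 4 \left(W{\left(5 \right)} + p\right) - 25\right) = - 48 \left(- 4 \left(\left(-3 + 5^{2} - 5\right) + 2\right) - 25\right) = - 48 \left(- 4 \left(\left(-3 + 25 - 5\right) + 2\right) - 25\right) = - 48 \left(- 4 \left(17 + 2\right) - 25\right) = - 48 \left(\left(-4\right) 19 - 25\right) = - 48 \left(-76 - 25\right) = \left(-48\right) \left(-101\right) = 4848$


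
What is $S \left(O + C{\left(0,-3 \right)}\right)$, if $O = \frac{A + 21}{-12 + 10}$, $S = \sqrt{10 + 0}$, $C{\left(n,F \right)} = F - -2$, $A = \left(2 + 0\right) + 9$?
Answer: $- 17 \sqrt{10} \approx -53.759$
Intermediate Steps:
$A = 11$ ($A = 2 + 9 = 11$)
$C{\left(n,F \right)} = 2 + F$ ($C{\left(n,F \right)} = F + 2 = 2 + F$)
$S = \sqrt{10} \approx 3.1623$
$O = -16$ ($O = \frac{11 + 21}{-12 + 10} = \frac{32}{-2} = 32 \left(- \frac{1}{2}\right) = -16$)
$S \left(O + C{\left(0,-3 \right)}\right) = \sqrt{10} \left(-16 + \left(2 - 3\right)\right) = \sqrt{10} \left(-16 - 1\right) = \sqrt{10} \left(-17\right) = - 17 \sqrt{10}$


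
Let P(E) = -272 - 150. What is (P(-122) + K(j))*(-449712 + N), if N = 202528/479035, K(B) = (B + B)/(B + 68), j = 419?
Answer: 44092856467692992/233290045 ≈ 1.8900e+8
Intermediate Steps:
K(B) = 2*B/(68 + B) (K(B) = (2*B)/(68 + B) = 2*B/(68 + B))
N = 202528/479035 (N = 202528*(1/479035) = 202528/479035 ≈ 0.42278)
P(E) = -422
(P(-122) + K(j))*(-449712 + N) = (-422 + 2*419/(68 + 419))*(-449712 + 202528/479035) = (-422 + 2*419/487)*(-215427585392/479035) = (-422 + 2*419*(1/487))*(-215427585392/479035) = (-422 + 838/487)*(-215427585392/479035) = -204676/487*(-215427585392/479035) = 44092856467692992/233290045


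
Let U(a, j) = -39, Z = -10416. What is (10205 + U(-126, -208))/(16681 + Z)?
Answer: 10166/6265 ≈ 1.6227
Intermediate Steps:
(10205 + U(-126, -208))/(16681 + Z) = (10205 - 39)/(16681 - 10416) = 10166/6265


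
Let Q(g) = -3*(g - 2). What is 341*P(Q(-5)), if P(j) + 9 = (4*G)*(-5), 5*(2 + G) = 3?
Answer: 6479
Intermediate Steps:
G = -7/5 (G = -2 + (⅕)*3 = -2 + ⅗ = -7/5 ≈ -1.4000)
Q(g) = 6 - 3*g (Q(g) = -3*(-2 + g) = 6 - 3*g)
P(j) = 19 (P(j) = -9 + (4*(-7/5))*(-5) = -9 - 28/5*(-5) = -9 + 28 = 19)
341*P(Q(-5)) = 341*19 = 6479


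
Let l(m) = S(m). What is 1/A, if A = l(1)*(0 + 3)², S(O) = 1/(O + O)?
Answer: 2/9 ≈ 0.22222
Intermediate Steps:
S(O) = 1/(2*O)
l(m) = 1/(2*m)
A = 9/2 (A = ((½)/1)*(0 + 3)² = ((½)*1)*3² = (½)*9 = 9/2 ≈ 4.5000)
1/A = 1/(9/2) = 2/9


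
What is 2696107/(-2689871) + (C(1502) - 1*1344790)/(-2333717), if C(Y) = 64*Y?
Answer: -2933211037117/6277397680507 ≈ -0.46727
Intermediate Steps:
2696107/(-2689871) + (C(1502) - 1*1344790)/(-2333717) = 2696107/(-2689871) + (64*1502 - 1*1344790)/(-2333717) = 2696107*(-1/2689871) + (96128 - 1344790)*(-1/2333717) = -2696107/2689871 - 1248662*(-1/2333717) = -2696107/2689871 + 1248662/2333717 = -2933211037117/6277397680507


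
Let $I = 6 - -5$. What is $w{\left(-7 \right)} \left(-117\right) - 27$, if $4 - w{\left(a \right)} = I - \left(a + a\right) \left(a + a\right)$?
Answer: $-22140$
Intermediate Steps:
$I = 11$ ($I = 6 + 5 = 11$)
$w{\left(a \right)} = -7 + 4 a^{2}$ ($w{\left(a \right)} = 4 - \left(11 - \left(a + a\right) \left(a + a\right)\right) = 4 - \left(11 - 2 a 2 a\right) = 4 - \left(11 - 4 a^{2}\right) = 4 + \left(-11 + 4 a^{2}\right) = -7 + 4 a^{2}$)
$w{\left(-7 \right)} \left(-117\right) - 27 = \left(-7 + 4 \left(-7\right)^{2}\right) \left(-117\right) - 27 = \left(-7 + 4 \cdot 49\right) \left(-117\right) - 27 = \left(-7 + 196\right) \left(-117\right) - 27 = 189 \left(-117\right) - 27 = -22113 - 27 = -22140$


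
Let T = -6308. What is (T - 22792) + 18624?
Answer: -10476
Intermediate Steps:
(T - 22792) + 18624 = (-6308 - 22792) + 18624 = -29100 + 18624 = -10476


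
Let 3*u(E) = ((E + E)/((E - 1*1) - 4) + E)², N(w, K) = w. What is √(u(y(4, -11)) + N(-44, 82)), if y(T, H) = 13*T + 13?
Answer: √472971/18 ≈ 38.207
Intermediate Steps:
y(T, H) = 13 + 13*T
u(E) = (E + 2*E/(-5 + E))²/3 (u(E) = ((E + E)/((E - 1*1) - 4) + E)²/3 = ((2*E)/((E - 1) - 4) + E)²/3 = ((2*E)/((-1 + E) - 4) + E)²/3 = ((2*E)/(-5 + E) + E)²/3 = (2*E/(-5 + E) + E)²/3 = (E + 2*E/(-5 + E))²/3)
√(u(y(4, -11)) + N(-44, 82)) = √((13 + 13*4)²*(-3 + (13 + 13*4))²/(3*(-5 + (13 + 13*4))²) - 44) = √((13 + 52)²*(-3 + (13 + 52))²/(3*(-5 + (13 + 52))²) - 44) = √((⅓)*65²*(-3 + 65)²/(-5 + 65)² - 44) = √((⅓)*4225*62²/60² - 44) = √((⅓)*4225*(1/3600)*3844 - 44) = √(162409/108 - 44) = √(157657/108) = √472971/18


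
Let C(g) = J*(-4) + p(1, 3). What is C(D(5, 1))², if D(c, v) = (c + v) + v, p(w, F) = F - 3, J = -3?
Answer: 144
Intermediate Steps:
p(w, F) = -3 + F
D(c, v) = c + 2*v
C(g) = 12 (C(g) = -3*(-4) + (-3 + 3) = 12 + 0 = 12)
C(D(5, 1))² = 12² = 144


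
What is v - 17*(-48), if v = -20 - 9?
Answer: 787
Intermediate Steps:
v = -29
v - 17*(-48) = -29 - 17*(-48) = -29 + 816 = 787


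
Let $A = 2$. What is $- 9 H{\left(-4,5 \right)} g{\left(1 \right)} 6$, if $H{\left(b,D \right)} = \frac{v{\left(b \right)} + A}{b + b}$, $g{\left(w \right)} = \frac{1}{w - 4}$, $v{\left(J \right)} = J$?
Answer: $\frac{9}{2} \approx 4.5$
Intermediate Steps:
$g{\left(w \right)} = \frac{1}{-4 + w}$
$H{\left(b,D \right)} = \frac{2 + b}{2 b}$ ($H{\left(b,D \right)} = \frac{b + 2}{b + b} = \frac{2 + b}{2 b}$)
$- 9 H{\left(-4,5 \right)} g{\left(1 \right)} 6 = - 9 \frac{2 - 4}{2 \left(-4\right)} \frac{1}{-4 + 1} \cdot 6 = - 9 \cdot \frac{1}{2} \left(- \frac{1}{4}\right) \left(-2\right) \frac{1}{-3} \cdot 6 = \left(-9\right) \frac{1}{4} \left(\left(- \frac{1}{3}\right) 6\right) = \left(- \frac{9}{4}\right) \left(-2\right) = \frac{9}{2}$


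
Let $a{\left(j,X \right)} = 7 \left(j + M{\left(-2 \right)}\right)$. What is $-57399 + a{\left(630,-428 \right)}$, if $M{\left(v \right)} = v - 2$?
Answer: $-53017$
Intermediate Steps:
$M{\left(v \right)} = -2 + v$
$a{\left(j,X \right)} = -28 + 7 j$ ($a{\left(j,X \right)} = 7 \left(j - 4\right) = 7 \left(-4 + j\right) = -28 + 7 j$)
$-57399 + a{\left(630,-428 \right)} = -57399 + \left(-28 + 7 \cdot 630\right) = -57399 + \left(-28 + 4410\right) = -57399 + 4382 = -53017$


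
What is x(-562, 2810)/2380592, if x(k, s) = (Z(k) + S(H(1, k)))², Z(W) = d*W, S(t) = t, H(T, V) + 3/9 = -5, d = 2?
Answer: 717409/1339083 ≈ 0.53575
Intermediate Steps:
H(T, V) = -16/3 (H(T, V) = -⅓ - 5 = -16/3)
Z(W) = 2*W
x(k, s) = (-16/3 + 2*k)² (x(k, s) = (2*k - 16/3)² = (-16/3 + 2*k)²)
x(-562, 2810)/2380592 = (4*(-8 + 3*(-562))²/9)/2380592 = (4*(-8 - 1686)²/9)*(1/2380592) = ((4/9)*(-1694)²)*(1/2380592) = ((4/9)*2869636)*(1/2380592) = (11478544/9)*(1/2380592) = 717409/1339083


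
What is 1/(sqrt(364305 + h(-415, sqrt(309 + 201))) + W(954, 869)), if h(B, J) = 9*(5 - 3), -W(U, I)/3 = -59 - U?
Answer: 1013/2957066 - sqrt(364323)/8871198 ≈ 0.00027453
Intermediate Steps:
W(U, I) = 177 + 3*U (W(U, I) = -3*(-59 - U) = 177 + 3*U)
h(B, J) = 18 (h(B, J) = 9*2 = 18)
1/(sqrt(364305 + h(-415, sqrt(309 + 201))) + W(954, 869)) = 1/(sqrt(364305 + 18) + (177 + 3*954)) = 1/(sqrt(364323) + (177 + 2862)) = 1/(sqrt(364323) + 3039) = 1/(3039 + sqrt(364323))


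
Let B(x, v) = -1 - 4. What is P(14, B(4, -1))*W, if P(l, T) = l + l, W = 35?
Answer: 980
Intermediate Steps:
B(x, v) = -5
P(l, T) = 2*l
P(14, B(4, -1))*W = (2*14)*35 = 28*35 = 980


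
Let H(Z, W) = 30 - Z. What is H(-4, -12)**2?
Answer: 1156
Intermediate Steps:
H(-4, -12)**2 = (30 - 1*(-4))**2 = (30 + 4)**2 = 34**2 = 1156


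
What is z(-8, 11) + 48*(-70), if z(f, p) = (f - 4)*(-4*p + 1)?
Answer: -2844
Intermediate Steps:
z(f, p) = (1 - 4*p)*(-4 + f) (z(f, p) = (-4 + f)*(1 - 4*p) = (1 - 4*p)*(-4 + f))
z(-8, 11) + 48*(-70) = (-4 - 8 + 16*11 - 4*(-8)*11) + 48*(-70) = (-4 - 8 + 176 + 352) - 3360 = 516 - 3360 = -2844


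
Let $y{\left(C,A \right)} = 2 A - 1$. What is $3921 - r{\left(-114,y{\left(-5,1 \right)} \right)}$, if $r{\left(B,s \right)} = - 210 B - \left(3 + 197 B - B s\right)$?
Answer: $-42360$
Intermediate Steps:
$y{\left(C,A \right)} = -1 + 2 A$
$r{\left(B,s \right)} = -3 - 407 B + B s$ ($r{\left(B,s \right)} = - 210 B - \left(3 + 197 B - B s\right) = -3 - 407 B + B s$)
$3921 - r{\left(-114,y{\left(-5,1 \right)} \right)} = 3921 - \left(-3 - -46398 - 114 \left(-1 + 2 \cdot 1\right)\right) = 3921 - \left(-3 + 46398 - 114 \left(-1 + 2\right)\right) = 3921 - \left(-3 + 46398 - 114\right) = 3921 - 46281 = -42360$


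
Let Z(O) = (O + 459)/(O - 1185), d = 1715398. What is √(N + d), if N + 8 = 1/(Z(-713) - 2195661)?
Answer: √7447762544311840141843422/2083682162 ≈ 1309.7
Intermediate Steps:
Z(O) = (459 + O)/(-1185 + O)
N = -16669458245/2083682162 (N = -8 + 1/((459 - 713)/(-1185 - 713) - 2195661) = -8 + 1/(-254/(-1898) - 2195661) = -8 + 1/(-1/1898*(-254) - 2195661) = -8 + 1/(127/949 - 2195661) = -8 + 1/(-2083682162/949) = -8 - 949/2083682162 = -16669458245/2083682162 ≈ -8.0000)
√(N + d) = √(-16669458245/2083682162 + 1715398) = √(3574327543872231/2083682162) = √7447762544311840141843422/2083682162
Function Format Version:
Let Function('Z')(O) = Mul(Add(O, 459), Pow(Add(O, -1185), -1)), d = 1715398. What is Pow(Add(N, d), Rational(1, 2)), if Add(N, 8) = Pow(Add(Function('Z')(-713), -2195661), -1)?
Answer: Mul(Rational(1, 2083682162), Pow(7447762544311840141843422, Rational(1, 2))) ≈ 1309.7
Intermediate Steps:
Function('Z')(O) = Mul(Pow(Add(-1185, O), -1), Add(459, O)) (Function('Z')(O) = Mul(Add(459, O), Pow(Add(-1185, O), -1)) = Mul(Pow(Add(-1185, O), -1), Add(459, O)))
N = Rational(-16669458245, 2083682162) (N = Add(-8, Pow(Add(Mul(Pow(Add(-1185, -713), -1), Add(459, -713)), -2195661), -1)) = Add(-8, Pow(Add(Mul(Pow(-1898, -1), -254), -2195661), -1)) = Add(-8, Pow(Add(Mul(Rational(-1, 1898), -254), -2195661), -1)) = Add(-8, Pow(Add(Rational(127, 949), -2195661), -1)) = Add(-8, Pow(Rational(-2083682162, 949), -1)) = Add(-8, Rational(-949, 2083682162)) = Rational(-16669458245, 2083682162) ≈ -8.0000)
Pow(Add(N, d), Rational(1, 2)) = Pow(Add(Rational(-16669458245, 2083682162), 1715398), Rational(1, 2)) = Pow(Rational(3574327543872231, 2083682162), Rational(1, 2)) = Mul(Rational(1, 2083682162), Pow(7447762544311840141843422, Rational(1, 2)))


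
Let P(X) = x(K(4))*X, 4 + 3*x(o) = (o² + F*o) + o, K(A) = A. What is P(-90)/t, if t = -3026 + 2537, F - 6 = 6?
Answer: 640/163 ≈ 3.9264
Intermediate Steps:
F = 12 (F = 6 + 6 = 12)
x(o) = -4/3 + o²/3 + 13*o/3 (x(o) = -4/3 + ((o² + 12*o) + o)/3 = -4/3 + (o² + 13*o)/3 = -4/3 + (o²/3 + 13*o/3) = -4/3 + o²/3 + 13*o/3)
P(X) = 64*X/3 (P(X) = (-4/3 + (⅓)*4² + (13/3)*4)*X = (-4/3 + (⅓)*16 + 52/3)*X = (-4/3 + 16/3 + 52/3)*X = 64*X/3)
t = -489
P(-90)/t = ((64/3)*(-90))/(-489) = -1920*(-1/489) = 640/163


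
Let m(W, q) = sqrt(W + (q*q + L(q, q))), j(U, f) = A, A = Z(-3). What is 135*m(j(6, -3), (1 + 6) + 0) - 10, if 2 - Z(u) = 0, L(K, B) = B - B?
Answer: -10 + 135*sqrt(51) ≈ 954.09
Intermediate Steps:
L(K, B) = 0
Z(u) = 2 (Z(u) = 2 - 1*0 = 2 + 0 = 2)
A = 2
j(U, f) = 2
m(W, q) = sqrt(W + q**2) (m(W, q) = sqrt(W + (q*q + 0)) = sqrt(W + (q**2 + 0)) = sqrt(W + q**2))
135*m(j(6, -3), (1 + 6) + 0) - 10 = 135*sqrt(2 + ((1 + 6) + 0)**2) - 10 = 135*sqrt(2 + (7 + 0)**2) - 10 = 135*sqrt(2 + 7**2) - 10 = 135*sqrt(2 + 49) - 10 = 135*sqrt(51) - 10 = -10 + 135*sqrt(51)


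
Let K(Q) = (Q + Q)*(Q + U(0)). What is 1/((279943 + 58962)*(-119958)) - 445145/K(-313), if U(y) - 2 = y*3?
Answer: -4524271937203309/1978708974282285 ≈ -2.2865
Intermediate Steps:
U(y) = 2 + 3*y (U(y) = 2 + y*3 = 2 + 3*y)
K(Q) = 2*Q*(2 + Q) (K(Q) = (Q + Q)*(Q + (2 + 3*0)) = (2*Q)*(Q + (2 + 0)) = (2*Q)*(Q + 2) = (2*Q)*(2 + Q) = 2*Q*(2 + Q))
1/((279943 + 58962)*(-119958)) - 445145/K(-313) = 1/((279943 + 58962)*(-119958)) - 445145*(-1/(626*(2 - 313))) = -1/119958/338905 - 445145/(2*(-313)*(-311)) = (1/338905)*(-1/119958) - 445145/194686 = -1/40654365990 - 445145*1/194686 = -1/40654365990 - 445145/194686 = -4524271937203309/1978708974282285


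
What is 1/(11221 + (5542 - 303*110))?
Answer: -1/16567 ≈ -6.0361e-5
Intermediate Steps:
1/(11221 + (5542 - 303*110)) = 1/(11221 + (5542 - 1*33330)) = 1/(11221 + (5542 - 33330)) = 1/(11221 - 27788) = 1/(-16567) = -1/16567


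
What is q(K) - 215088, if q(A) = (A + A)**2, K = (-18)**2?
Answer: 204816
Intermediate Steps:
K = 324
q(A) = 4*A**2 (q(A) = (2*A)**2 = 4*A**2)
q(K) - 215088 = 4*324**2 - 215088 = 4*104976 - 215088 = 419904 - 215088 = 204816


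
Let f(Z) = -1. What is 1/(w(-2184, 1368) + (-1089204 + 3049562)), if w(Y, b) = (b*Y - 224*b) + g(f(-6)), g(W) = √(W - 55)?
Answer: -666893/889492546926 - I*√14/889492546926 ≈ -7.4975e-7 - 4.2065e-12*I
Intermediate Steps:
g(W) = √(-55 + W)
w(Y, b) = -224*b + Y*b + 2*I*√14 (w(Y, b) = (b*Y - 224*b) + √(-55 - 1) = (Y*b - 224*b) + √(-56) = (-224*b + Y*b) + 2*I*√14 = -224*b + Y*b + 2*I*√14)
1/(w(-2184, 1368) + (-1089204 + 3049562)) = 1/((-224*1368 - 2184*1368 + 2*I*√14) + (-1089204 + 3049562)) = 1/((-306432 - 2987712 + 2*I*√14) + 1960358) = 1/((-3294144 + 2*I*√14) + 1960358) = 1/(-1333786 + 2*I*√14)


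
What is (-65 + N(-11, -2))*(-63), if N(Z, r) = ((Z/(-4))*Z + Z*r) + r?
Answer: 18963/4 ≈ 4740.8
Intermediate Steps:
N(Z, r) = r - Z²/4 + Z*r (N(Z, r) = ((Z*(-¼))*Z + Z*r) + r = ((-Z/4)*Z + Z*r) + r = (-Z²/4 + Z*r) + r = r - Z²/4 + Z*r)
(-65 + N(-11, -2))*(-63) = (-65 + (-2 - ¼*(-11)² - 11*(-2)))*(-63) = (-65 + (-2 - ¼*121 + 22))*(-63) = (-65 + (-2 - 121/4 + 22))*(-63) = (-65 - 41/4)*(-63) = -301/4*(-63) = 18963/4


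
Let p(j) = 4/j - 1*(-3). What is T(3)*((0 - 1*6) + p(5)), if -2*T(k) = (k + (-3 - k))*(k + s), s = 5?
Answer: -132/5 ≈ -26.400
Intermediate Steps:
T(k) = 15/2 + 3*k/2 (T(k) = -(k + (-3 - k))*(k + 5)/2 = -(-3)*(5 + k)/2 = -(-15 - 3*k)/2 = 15/2 + 3*k/2)
p(j) = 3 + 4/j (p(j) = 4/j + 3 = 3 + 4/j)
T(3)*((0 - 1*6) + p(5)) = (15/2 + (3/2)*3)*((0 - 1*6) + (3 + 4/5)) = (15/2 + 9/2)*((0 - 6) + (3 + 4*(⅕))) = 12*(-6 + (3 + ⅘)) = 12*(-6 + 19/5) = 12*(-11/5) = -132/5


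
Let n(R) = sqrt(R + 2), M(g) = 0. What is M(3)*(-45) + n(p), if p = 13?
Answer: sqrt(15) ≈ 3.8730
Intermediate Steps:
n(R) = sqrt(2 + R)
M(3)*(-45) + n(p) = 0*(-45) + sqrt(2 + 13) = 0 + sqrt(15) = sqrt(15)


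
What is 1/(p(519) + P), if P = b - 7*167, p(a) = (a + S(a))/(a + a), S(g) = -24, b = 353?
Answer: -346/282171 ≈ -0.0012262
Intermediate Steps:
p(a) = (-24 + a)/(2*a) (p(a) = (a - 24)/(a + a) = (-24 + a)/((2*a)) = (-24 + a)*(1/(2*a)) = (-24 + a)/(2*a))
P = -816 (P = 353 - 7*167 = 353 - 1169 = -816)
1/(p(519) + P) = 1/((1/2)*(-24 + 519)/519 - 816) = 1/((1/2)*(1/519)*495 - 816) = 1/(165/346 - 816) = 1/(-282171/346) = -346/282171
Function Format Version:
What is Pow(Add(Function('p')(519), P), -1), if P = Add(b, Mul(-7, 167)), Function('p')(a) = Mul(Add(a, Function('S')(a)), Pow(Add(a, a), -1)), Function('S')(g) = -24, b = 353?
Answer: Rational(-346, 282171) ≈ -0.0012262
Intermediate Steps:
Function('p')(a) = Mul(Rational(1, 2), Pow(a, -1), Add(-24, a)) (Function('p')(a) = Mul(Add(a, -24), Pow(Add(a, a), -1)) = Mul(Add(-24, a), Pow(Mul(2, a), -1)) = Mul(Add(-24, a), Mul(Rational(1, 2), Pow(a, -1))) = Mul(Rational(1, 2), Pow(a, -1), Add(-24, a)))
P = -816 (P = Add(353, Mul(-7, 167)) = Add(353, -1169) = -816)
Pow(Add(Function('p')(519), P), -1) = Pow(Add(Mul(Rational(1, 2), Pow(519, -1), Add(-24, 519)), -816), -1) = Pow(Add(Mul(Rational(1, 2), Rational(1, 519), 495), -816), -1) = Pow(Add(Rational(165, 346), -816), -1) = Pow(Rational(-282171, 346), -1) = Rational(-346, 282171)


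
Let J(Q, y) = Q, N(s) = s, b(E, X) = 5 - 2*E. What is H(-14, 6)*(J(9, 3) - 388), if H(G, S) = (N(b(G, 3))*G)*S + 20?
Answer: 1043008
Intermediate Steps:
H(G, S) = 20 + G*S*(5 - 2*G) (H(G, S) = ((5 - 2*G)*G)*S + 20 = (G*(5 - 2*G))*S + 20 = G*S*(5 - 2*G) + 20 = 20 + G*S*(5 - 2*G))
H(-14, 6)*(J(9, 3) - 388) = (20 - 1*(-14)*6*(-5 + 2*(-14)))*(9 - 388) = (20 - 1*(-14)*6*(-5 - 28))*(-379) = (20 - 1*(-14)*6*(-33))*(-379) = (20 - 2772)*(-379) = -2752*(-379) = 1043008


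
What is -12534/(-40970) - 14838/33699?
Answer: -30921599/230108005 ≈ -0.13438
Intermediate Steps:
-12534/(-40970) - 14838/33699 = -12534*(-1/40970) - 14838*1/33699 = 6267/20485 - 4946/11233 = -30921599/230108005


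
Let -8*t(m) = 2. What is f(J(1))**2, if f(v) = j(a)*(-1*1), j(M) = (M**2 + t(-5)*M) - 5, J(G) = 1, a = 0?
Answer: 25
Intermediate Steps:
t(m) = -1/4 (t(m) = -1/8*2 = -1/4)
j(M) = -5 + M**2 - M/4 (j(M) = (M**2 - M/4) - 5 = -5 + M**2 - M/4)
f(v) = 5 (f(v) = (-5 + 0**2 - 1/4*0)*(-1*1) = (-5 + 0 + 0)*(-1) = -5*(-1) = 5)
f(J(1))**2 = 5**2 = 25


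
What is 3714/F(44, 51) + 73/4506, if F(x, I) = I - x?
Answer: 16735795/31542 ≈ 530.59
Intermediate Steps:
3714/F(44, 51) + 73/4506 = 3714/(51 - 1*44) + 73/4506 = 3714/(51 - 44) + 73*(1/4506) = 3714/7 + 73/4506 = 16735795/31542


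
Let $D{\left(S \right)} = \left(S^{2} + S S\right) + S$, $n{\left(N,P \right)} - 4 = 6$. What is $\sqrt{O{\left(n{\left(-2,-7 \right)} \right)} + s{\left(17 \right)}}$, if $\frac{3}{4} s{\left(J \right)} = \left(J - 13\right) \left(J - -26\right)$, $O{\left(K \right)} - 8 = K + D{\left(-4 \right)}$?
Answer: $\frac{\sqrt{2478}}{3} \approx 16.593$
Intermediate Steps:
$n{\left(N,P \right)} = 10$ ($n{\left(N,P \right)} = 4 + 6 = 10$)
$D{\left(S \right)} = S + 2 S^{2}$ ($D{\left(S \right)} = \left(S^{2} + S^{2}\right) + S = 2 S^{2} + S = S + 2 S^{2}$)
$O{\left(K \right)} = 36 + K$ ($O{\left(K \right)} = 8 + \left(K - 4 \left(1 + 2 \left(-4\right)\right)\right) = 8 + \left(K - 4 \left(1 - 8\right)\right) = 8 + \left(K - -28\right) = 8 + \left(K + 28\right) = 8 + \left(28 + K\right) = 36 + K$)
$s{\left(J \right)} = \frac{4 \left(-13 + J\right) \left(26 + J\right)}{3}$ ($s{\left(J \right)} = \frac{4 \left(J - 13\right) \left(J - -26\right)}{3} = \frac{4 \left(-13 + J\right) \left(J + 26\right)}{3} = \frac{4 \left(-13 + J\right) \left(26 + J\right)}{3}$)
$\sqrt{O{\left(n{\left(-2,-7 \right)} \right)} + s{\left(17 \right)}} = \sqrt{\left(36 + 10\right) + \left(- \frac{1352}{3} + \frac{4 \cdot 17^{2}}{3} + \frac{52}{3} \cdot 17\right)} = \sqrt{46 + \left(- \frac{1352}{3} + \frac{4}{3} \cdot 289 + \frac{884}{3}\right)} = \sqrt{46 + \left(- \frac{1352}{3} + \frac{1156}{3} + \frac{884}{3}\right)} = \sqrt{46 + \frac{688}{3}} = \sqrt{\frac{826}{3}} = \frac{\sqrt{2478}}{3}$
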